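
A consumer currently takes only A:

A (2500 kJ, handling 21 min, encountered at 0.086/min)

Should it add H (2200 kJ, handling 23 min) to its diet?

Intake rate on the current diet: R = (0.086×2500) / (1 + 0.086×21) = 215/2.806 = 76.62 kJ/min.
Profitability of H: 2200/23 = 95.65 kJ/min.
95.65 > 76.62, so adding H raises the average — include it.

Yes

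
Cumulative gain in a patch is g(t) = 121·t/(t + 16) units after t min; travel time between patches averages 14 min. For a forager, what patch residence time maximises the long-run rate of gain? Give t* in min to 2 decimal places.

By the marginal value theorem, leave when the instantaneous gain rate g'(t) equals the habitat-wide average g(t)/(T + t).
g'(t) = 121·16/(t + 16)². Setting 121·16/(t+16)² = 121t/[(t+16)(14+t)] gives 16(14+t) = t(t+16), so t² = 16×14 = 224.
t* = √224 = 14.97 min.

14.97 min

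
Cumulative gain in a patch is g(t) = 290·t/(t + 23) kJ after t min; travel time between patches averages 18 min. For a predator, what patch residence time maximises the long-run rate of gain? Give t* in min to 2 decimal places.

By the marginal value theorem, leave when the instantaneous gain rate g'(t) equals the habitat-wide average g(t)/(T + t).
g'(t) = 290·23/(t + 23)². Setting 290·23/(t+23)² = 290t/[(t+23)(18+t)] gives 23(18+t) = t(t+23), so t² = 23×18 = 414.
t* = √414 = 20.35 min.

20.35 min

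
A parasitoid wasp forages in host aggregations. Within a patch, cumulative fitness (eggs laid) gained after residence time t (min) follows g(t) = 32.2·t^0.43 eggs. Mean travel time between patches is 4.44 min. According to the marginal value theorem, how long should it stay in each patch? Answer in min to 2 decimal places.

3.35 min

Optimal t* satisfies g'(t*) = g(t*)/(T + t*).
g'(t) = 0.43·32.2·t^-0.57. Setting 0.43·32.2·t^-0.57 = 32.2·t^0.43/(4.44+t) gives 0.43(4.44+t) = t, so 0.57·t = 0.43×4.44.
t* = 0.43×4.44/0.57 = 3.349 min.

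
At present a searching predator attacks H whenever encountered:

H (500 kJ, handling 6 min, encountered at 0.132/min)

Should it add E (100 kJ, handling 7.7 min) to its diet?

No

Intake rate on the current diet: R = (0.132×500) / (1 + 0.132×6) = 66/1.792 = 36.83 kJ/min.
E: E/h = 100/7.7 = 12.99 kJ/min.
Since 12.99 < R, time spent handling E is better spent searching.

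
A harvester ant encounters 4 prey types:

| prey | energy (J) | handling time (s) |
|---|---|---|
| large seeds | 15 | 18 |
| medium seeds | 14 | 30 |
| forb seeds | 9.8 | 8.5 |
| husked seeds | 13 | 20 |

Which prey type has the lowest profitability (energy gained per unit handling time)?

In descending order of E/h:
forb seeds: 9.8/8.5 = 1.15 J/s
large seeds: 15/18 = 0.833 J/s
husked seeds: 13/20 = 0.65 J/s
medium seeds: 14/30 = 0.467 J/s

medium seeds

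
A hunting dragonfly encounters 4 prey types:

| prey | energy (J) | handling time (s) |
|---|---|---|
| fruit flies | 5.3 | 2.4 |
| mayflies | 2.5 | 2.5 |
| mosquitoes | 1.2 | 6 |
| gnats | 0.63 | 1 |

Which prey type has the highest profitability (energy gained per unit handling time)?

fruit flies

In descending order of E/h:
fruit flies: 5.3/2.4 = 2.21 J/s
mayflies: 2.5/2.5 = 1 J/s
gnats: 0.63/1 = 0.63 J/s
mosquitoes: 1.2/6 = 0.2 J/s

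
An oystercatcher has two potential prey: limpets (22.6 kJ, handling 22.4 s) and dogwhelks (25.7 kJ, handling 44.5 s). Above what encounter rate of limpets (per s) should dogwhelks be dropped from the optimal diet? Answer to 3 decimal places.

The zero-one rule: include dogwhelks iff E₂/h₂ > λE₁/(1+λh₁). Equality gives the switch point.
λE₁h₂ = E₂ + λE₂h₁ ⇒ λ = E₂/(E₁h₂ − E₂h₁) = 25.7/(1006 − 575.7) = 0.05976 per s.

0.060 per s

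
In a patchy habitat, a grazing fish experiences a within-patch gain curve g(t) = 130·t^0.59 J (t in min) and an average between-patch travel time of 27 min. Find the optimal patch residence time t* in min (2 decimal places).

38.85 min

Maximise g(t)/(T+t): set derivative to zero → g'(t)(T+t) = g(t).
g'(t) = 0.59·130·t^-0.41. Setting 0.59·130·t^-0.41 = 130·t^0.59/(27+t) gives 0.59(27+t) = t, so 0.41·t = 0.59×27.
t* = 0.59×27/0.41 = 38.85 min.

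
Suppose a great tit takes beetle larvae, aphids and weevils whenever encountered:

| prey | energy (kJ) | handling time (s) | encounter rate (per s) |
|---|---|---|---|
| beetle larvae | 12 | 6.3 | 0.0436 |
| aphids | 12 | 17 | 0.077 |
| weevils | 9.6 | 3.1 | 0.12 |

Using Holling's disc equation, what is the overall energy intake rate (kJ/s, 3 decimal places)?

R = (0.0436×12 + 0.077×12 + 0.12×9.6) / (1 + 0.0436×6.3 + 0.077×17 + 0.12×3.1) = 2.599/2.956 = 0.8794 kJ/s.

0.879 kJ/s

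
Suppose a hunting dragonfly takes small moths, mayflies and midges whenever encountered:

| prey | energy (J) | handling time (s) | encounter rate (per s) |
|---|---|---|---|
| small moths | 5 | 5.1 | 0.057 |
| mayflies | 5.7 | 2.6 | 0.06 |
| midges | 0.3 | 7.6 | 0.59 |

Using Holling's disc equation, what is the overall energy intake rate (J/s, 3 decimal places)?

0.136 J/s

R = Σλ_iE_i / (1 + Σλ_ih_i)
Numerator: 0.057×5 + 0.06×5.7 + 0.59×0.3 = 0.804
Denominator: 1 + 0.057×5.1 + 0.06×2.6 + 0.59×7.6 = 5.931
R = 0.804/5.931 = 0.1356 J/s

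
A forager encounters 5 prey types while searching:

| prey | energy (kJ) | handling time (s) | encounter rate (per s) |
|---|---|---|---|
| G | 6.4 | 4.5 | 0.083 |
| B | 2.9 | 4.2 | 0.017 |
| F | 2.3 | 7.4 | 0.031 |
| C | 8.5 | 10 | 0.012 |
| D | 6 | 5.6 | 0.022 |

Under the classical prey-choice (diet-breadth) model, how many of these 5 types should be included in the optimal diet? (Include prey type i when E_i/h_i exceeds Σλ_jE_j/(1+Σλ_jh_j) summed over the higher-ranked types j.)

4

E/h in descending order: G 1.42, D 1.07, C 0.85, B 0.69, F 0.311 kJ/s. The optimal diet is the largest prefix of this list for which every included type satisfies E_i/h_i > R on the types above it.
Rate on top 1: 0.3867. D: 1.07 > 0.3867 → include.
Rate on top 2: 0.4431. C: 0.85 > 0.4431 → include.
Rate on top 3: 0.4733. B: 0.69 > 0.4733 → include.
Rate on top 4: 0.4825. F: 0.311 < 0.4825 → exclude; stop.
Optimal diet: G, D, C, B — 4 of 5 types.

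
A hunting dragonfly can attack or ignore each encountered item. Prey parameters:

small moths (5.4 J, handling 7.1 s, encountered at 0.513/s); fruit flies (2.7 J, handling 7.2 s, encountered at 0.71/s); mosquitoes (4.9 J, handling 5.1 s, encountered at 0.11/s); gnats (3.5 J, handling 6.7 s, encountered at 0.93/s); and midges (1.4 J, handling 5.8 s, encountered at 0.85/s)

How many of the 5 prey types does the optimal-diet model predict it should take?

2

E/h in descending order: mosquitoes 0.961, small moths 0.761, gnats 0.522, fruit flies 0.375, midges 0.241 J/s. The optimal diet is the largest prefix of this list for which every included type satisfies E_i/h_i > R on the types above it.
Rate on top 1: 0.3453. small moths: 0.761 > 0.3453 → include.
Rate on top 2: 0.636. gnats: 0.522 < 0.636 → exclude; stop.
Optimal diet: mosquitoes, small moths — 2 of 5 types.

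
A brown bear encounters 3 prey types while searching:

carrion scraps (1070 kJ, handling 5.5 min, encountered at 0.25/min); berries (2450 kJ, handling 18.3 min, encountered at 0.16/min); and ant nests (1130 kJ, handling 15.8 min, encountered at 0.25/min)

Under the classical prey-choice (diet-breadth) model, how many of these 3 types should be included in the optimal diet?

2

E/h in descending order: carrion scraps 195, berries 134, ant nests 71.5 kJ/min. The optimal diet is the largest prefix of this list for which every included type satisfies E_i/h_i > R on the types above it.
Rate on top 1: 112.6. berries: 134 > 112.6 → include.
Rate on top 2: 124.4. ant nests: 71.5 < 124.4 → exclude; stop.
Optimal diet: carrion scraps, berries — 2 of 3 types.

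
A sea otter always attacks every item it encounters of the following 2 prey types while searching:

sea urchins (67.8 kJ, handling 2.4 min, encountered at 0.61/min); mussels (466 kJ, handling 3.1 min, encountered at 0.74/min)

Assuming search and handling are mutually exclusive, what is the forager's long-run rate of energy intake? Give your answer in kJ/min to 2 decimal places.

81.17 kJ/min

Energy encountered per unit search time: 0.61×67.8 + 0.74×466 = 386.2 kJ/min.
Handling time per unit search time: 0.61×2.4 + 0.74×3.1 = 3.758.
Rate = 386.2/(1 + 3.758) = 81.17 kJ/min.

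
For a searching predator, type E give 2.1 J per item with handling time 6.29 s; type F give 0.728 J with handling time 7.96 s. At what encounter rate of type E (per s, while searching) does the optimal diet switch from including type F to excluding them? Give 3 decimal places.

At the threshold, the rate on type E alone equals the profitability of type F: λ·2.1/(1 + λ·6.29) = 0.728/7.96 = 0.09146.
Rearranging, λ(2.1 − 0.09146×6.29) = 0.09146, so λ = 0.09146/1.525 = 0.05998 per s.

0.060 per s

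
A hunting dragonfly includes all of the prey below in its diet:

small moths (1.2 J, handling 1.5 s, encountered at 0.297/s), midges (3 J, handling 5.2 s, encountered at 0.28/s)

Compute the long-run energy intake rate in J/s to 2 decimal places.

0.41 J/s

R = (0.297×1.2 + 0.28×3) / (1 + 0.297×1.5 + 0.28×5.2) = 1.196/2.902 = 0.4123 J/s.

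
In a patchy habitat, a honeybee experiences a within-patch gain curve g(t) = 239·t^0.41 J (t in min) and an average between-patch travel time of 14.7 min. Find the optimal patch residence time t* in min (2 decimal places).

10.22 min

By the marginal value theorem, leave when the instantaneous gain rate g'(t) equals the habitat-wide average g(t)/(T + t).
g'(t) = 0.41·239·t^-0.59. Setting 0.41·239·t^-0.59 = 239·t^0.41/(14.7+t) gives 0.41(14.7+t) = t, so 0.59·t = 0.41×14.7.
t* = 0.41×14.7/0.59 = 10.22 min.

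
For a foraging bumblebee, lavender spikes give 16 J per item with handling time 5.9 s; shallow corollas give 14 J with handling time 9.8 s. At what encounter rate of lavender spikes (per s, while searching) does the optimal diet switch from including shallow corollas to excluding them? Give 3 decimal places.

The zero-one rule: include shallow corollas iff E₂/h₂ > λE₁/(1+λh₁). Equality gives the switch point.
λE₁h₂ = E₂ + λE₂h₁ ⇒ λ = E₂/(E₁h₂ − E₂h₁) = 14/(156.8 − 82.6) = 0.1887 per s.

0.189 per s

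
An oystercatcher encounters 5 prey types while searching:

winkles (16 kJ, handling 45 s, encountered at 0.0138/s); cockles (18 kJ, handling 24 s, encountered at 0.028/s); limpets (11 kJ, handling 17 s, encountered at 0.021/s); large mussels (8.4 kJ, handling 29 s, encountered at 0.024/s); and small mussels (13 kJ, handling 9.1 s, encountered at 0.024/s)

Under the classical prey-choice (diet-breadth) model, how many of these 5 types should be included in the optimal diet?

Rank by E/h (kJ/s): small mussels 1.43, cockles 0.75, limpets 0.647, winkles 0.356, large mussels 0.29. Include each in turn until the next type's E/h falls below the running intake rate.
Rate on top 1: 0.2561. cockles: 0.75 > 0.2561 → include.
Rate on top 2: 0.4317. limpets: 0.647 > 0.4317 → include.
Rate on top 3: 0.4659. winkles: 0.356 < 0.4659 → exclude; stop.
Optimal diet: small mussels, cockles, limpets — 3 of 5 types.

3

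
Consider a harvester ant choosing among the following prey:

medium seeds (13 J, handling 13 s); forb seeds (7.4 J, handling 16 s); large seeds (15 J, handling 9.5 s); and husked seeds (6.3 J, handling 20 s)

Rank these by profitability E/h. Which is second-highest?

In descending order of E/h:
large seeds: 15/9.5 = 1.58 J/s
medium seeds: 13/13 = 1 J/s
forb seeds: 7.4/16 = 0.463 J/s
husked seeds: 6.3/20 = 0.315 J/s

medium seeds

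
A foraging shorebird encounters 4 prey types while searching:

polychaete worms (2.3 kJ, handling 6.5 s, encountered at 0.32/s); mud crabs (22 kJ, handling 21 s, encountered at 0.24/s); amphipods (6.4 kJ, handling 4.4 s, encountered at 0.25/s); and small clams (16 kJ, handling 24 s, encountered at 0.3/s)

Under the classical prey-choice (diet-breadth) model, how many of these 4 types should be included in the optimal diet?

E/h in descending order: amphipods 1.45, mud crabs 1.05, small clams 0.667, polychaete worms 0.354 kJ/s. The optimal diet is the largest prefix of this list for which every included type satisfies E_i/h_i > R on the types above it.
Rate on top 1: 0.7619. mud crabs: 1.05 > 0.7619 → include.
Rate on top 2: 0.9636. small clams: 0.667 < 0.9636 → exclude; stop.
Optimal diet: amphipods, mud crabs — 2 of 4 types.

2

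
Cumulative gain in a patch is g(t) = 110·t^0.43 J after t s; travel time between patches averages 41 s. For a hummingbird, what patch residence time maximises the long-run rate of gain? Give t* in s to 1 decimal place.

30.9 s

Maximise g(t)/(T+t): set derivative to zero → g'(t)(T+t) = g(t).
g'(t) = 0.43·110·t^-0.57. Setting 0.43·110·t^-0.57 = 110·t^0.43/(41+t) gives 0.43(41+t) = t, so 0.57·t = 0.43×41.
t* = 0.43×41/0.57 = 30.93 s.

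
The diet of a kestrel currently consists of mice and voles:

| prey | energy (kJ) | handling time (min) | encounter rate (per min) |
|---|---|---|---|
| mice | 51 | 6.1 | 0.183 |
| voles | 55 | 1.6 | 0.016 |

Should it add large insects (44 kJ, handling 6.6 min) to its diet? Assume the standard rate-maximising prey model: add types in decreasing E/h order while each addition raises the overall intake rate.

Yes

Intake rate on the current diet: R = (0.183×51 + 0.016×55) / (1 + 0.183×6.1 + 0.016×1.6) = 10.21/2.142 = 4.768 kJ/min.
Profitability of large insects: 44/6.6 = 6.667 kJ/min.
Since 6.667 > R, including large insects increases the long-run rate.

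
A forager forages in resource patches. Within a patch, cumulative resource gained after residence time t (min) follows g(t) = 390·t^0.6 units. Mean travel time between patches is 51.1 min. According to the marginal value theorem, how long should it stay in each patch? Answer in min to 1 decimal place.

Optimal t* satisfies g'(t*) = g(t*)/(T + t*).
g'(t) = 0.6·390·t^-0.4. Setting 0.6·390·t^-0.4 = 390·t^0.6/(51.1+t) gives 0.6(51.1+t) = t, so 0.40·t = 0.6×51.1.
t* = 0.6×51.1/0.40 = 76.65 min.

76.6 min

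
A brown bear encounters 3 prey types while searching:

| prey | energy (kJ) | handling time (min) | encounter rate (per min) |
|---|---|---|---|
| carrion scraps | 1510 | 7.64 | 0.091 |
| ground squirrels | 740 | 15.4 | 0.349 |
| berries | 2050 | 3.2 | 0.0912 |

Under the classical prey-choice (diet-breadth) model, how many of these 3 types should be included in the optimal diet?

2

Profitabilities (E/h, kJ/min): berries 641, carrion scraps 198, ground squirrels 48.1. Add prey in this order while the next type's profitability exceeds the intake rate on those already taken.
Rate on top 1: 144.7. carrion scraps: 198 > 144.7 → include.
Rate on top 2: 163.2. ground squirrels: 48.1 < 163.2 → exclude; stop.
Optimal diet: berries, carrion scraps — 2 of 3 types.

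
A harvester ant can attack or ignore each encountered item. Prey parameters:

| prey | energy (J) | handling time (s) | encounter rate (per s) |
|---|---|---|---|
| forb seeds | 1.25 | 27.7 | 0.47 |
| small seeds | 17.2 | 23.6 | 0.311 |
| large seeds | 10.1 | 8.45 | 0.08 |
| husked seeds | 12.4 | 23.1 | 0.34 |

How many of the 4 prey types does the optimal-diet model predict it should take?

2

Profitabilities (E/h, J/s): large seeds 1.2, small seeds 0.729, husked seeds 0.537, forb seeds 0.0451. Add prey in this order while the next type's profitability exceeds the intake rate on those already taken.
Rate on top 1: 0.4821. small seeds: 0.729 > 0.4821 → include.
Rate on top 2: 0.6829. husked seeds: 0.537 < 0.6829 → exclude; stop.
Optimal diet: large seeds, small seeds — 2 of 4 types.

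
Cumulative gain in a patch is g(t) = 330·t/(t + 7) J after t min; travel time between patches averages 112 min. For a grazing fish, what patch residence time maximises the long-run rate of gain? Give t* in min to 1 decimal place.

28.0 min

Optimal t* satisfies g'(t*) = g(t*)/(T + t*).
g'(t) = 330·7/(t + 7)². Setting 330·7/(t+7)² = 330t/[(t+7)(112+t)] gives 7(112+t) = t(t+7), so t² = 7×112 = 784.
t* = √784 = 28 min.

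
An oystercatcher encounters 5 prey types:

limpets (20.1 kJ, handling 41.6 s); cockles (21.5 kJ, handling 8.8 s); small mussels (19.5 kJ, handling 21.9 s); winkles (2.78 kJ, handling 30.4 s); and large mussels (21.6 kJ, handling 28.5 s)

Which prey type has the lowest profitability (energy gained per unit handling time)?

winkles

Profitability E/h (kJ/s): limpets = 20.1/41.6 = 0.483, cockles = 21.5/8.8 = 2.44, small mussels = 19.5/21.9 = 0.89, winkles = 2.78/30.4 = 0.0914, large mussels = 21.6/28.5 = 0.758.
Ranked: cockles > small mussels > large mussels > limpets > winkles.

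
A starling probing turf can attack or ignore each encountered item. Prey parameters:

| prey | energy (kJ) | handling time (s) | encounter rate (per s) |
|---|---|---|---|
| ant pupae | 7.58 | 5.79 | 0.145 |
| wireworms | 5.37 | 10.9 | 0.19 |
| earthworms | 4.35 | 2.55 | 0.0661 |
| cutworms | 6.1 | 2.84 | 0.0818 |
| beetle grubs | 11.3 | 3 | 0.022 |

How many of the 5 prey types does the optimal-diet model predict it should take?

4

Rank by E/h (kJ/s): beetle grubs 3.77, cutworms 2.15, earthworms 1.71, ant pupae 1.31, wireworms 0.493. Include each in turn until the next type's E/h falls below the running intake rate.
Rate on top 1: 0.2332. cutworms: 2.15 > 0.2332 → include.
Rate on top 2: 0.5758. earthworms: 1.71 > 0.5758 → include.
Rate on top 3: 0.7057. ant pupae: 1.31 > 0.7057 → include.
Rate on top 4: 0.9253. wireworms: 0.493 < 0.9253 → exclude; stop.
Optimal diet: beetle grubs, cutworms, earthworms, ant pupae — 4 of 5 types.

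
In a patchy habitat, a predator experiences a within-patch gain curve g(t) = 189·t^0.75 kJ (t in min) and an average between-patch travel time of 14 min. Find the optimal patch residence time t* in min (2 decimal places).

Optimal t* satisfies g'(t*) = g(t*)/(T + t*).
g'(t) = 0.75·189·t^-0.25. Setting 0.75·189·t^-0.25 = 189·t^0.75/(14+t) gives 0.75(14+t) = t, so 0.25·t = 0.75×14.
t* = 0.75×14/0.25 = 42 min.

42.00 min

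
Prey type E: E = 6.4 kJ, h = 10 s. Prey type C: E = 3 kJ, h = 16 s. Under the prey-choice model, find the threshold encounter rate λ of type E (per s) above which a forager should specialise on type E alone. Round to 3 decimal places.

Drop type C once their profitability E₂/h₂ falls below the rate achievable on type E alone: E₂/h₂ = λE₁/(1 + λh₁).
Solve for λ: λE₁h₂ = E₂(1 + λh₁) → λ(E₁h₂ − E₂h₁) = E₂ → λ = E₂/(E₁h₂ − E₂h₁).
λ = 3/(6.4×16 − 3×10) = 3/72.4 = 0.04144 per s.

0.041 per s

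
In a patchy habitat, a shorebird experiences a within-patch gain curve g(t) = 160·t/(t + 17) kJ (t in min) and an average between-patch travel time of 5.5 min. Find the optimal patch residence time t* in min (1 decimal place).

9.7 min

By the marginal value theorem, leave when the instantaneous gain rate g'(t) equals the habitat-wide average g(t)/(T + t).
g'(t) = 160·17/(t + 17)². Setting 160·17/(t+17)² = 160t/[(t+17)(5.5+t)] gives 17(5.5+t) = t(t+17), so t² = 17×5.5 = 93.5.
t* = √93.5 = 9.67 min.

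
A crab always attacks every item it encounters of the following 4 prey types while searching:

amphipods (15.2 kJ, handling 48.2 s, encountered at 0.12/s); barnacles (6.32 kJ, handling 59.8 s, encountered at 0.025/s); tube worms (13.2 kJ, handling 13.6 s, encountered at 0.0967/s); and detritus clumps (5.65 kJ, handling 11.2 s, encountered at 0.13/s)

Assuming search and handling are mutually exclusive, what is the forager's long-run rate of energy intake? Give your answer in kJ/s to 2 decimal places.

Energy encountered per unit search time: 0.12×15.2 + 0.025×6.32 + 0.0967×13.2 + 0.13×5.65 = 3.993 kJ/s.
Handling time per unit search time: 0.12×48.2 + 0.025×59.8 + 0.0967×13.6 + 0.13×11.2 = 10.05.
Rate = 3.993/(1 + 10.05) = 0.3613 kJ/s.

0.36 kJ/s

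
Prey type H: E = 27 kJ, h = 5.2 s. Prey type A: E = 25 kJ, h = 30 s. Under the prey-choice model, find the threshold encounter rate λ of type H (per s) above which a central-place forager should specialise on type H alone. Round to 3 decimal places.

The zero-one rule: include type A iff E₂/h₂ > λE₁/(1+λh₁). Equality gives the switch point.
λE₁h₂ = E₂ + λE₂h₁ ⇒ λ = E₂/(E₁h₂ − E₂h₁) = 25/(810 − 130) = 0.03676 per s.

0.037 per s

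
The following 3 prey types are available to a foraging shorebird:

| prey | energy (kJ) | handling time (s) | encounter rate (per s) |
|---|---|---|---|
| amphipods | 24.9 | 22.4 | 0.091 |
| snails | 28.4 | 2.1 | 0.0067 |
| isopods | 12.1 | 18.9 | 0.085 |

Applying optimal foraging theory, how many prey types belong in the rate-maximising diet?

2

Rank by E/h (kJ/s): snails 13.5, amphipods 1.11, isopods 0.64. Include each in turn until the next type's E/h falls below the running intake rate.
Rate on top 1: 0.1876. amphipods: 1.11 > 0.1876 → include.
Rate on top 2: 0.8047. isopods: 0.64 < 0.8047 → exclude; stop.
Optimal diet: snails, amphipods — 2 of 3 types.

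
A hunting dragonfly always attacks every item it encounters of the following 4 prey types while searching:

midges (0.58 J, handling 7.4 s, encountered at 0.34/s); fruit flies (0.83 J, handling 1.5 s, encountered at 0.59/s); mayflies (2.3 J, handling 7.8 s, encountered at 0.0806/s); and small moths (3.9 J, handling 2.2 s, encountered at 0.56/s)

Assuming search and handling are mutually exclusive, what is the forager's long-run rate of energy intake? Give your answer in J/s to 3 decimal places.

0.488 J/s

Energy encountered per unit search time: 0.34×0.58 + 0.59×0.83 + 0.0806×2.3 + 0.56×3.9 = 3.056 J/s.
Handling time per unit search time: 0.34×7.4 + 0.59×1.5 + 0.0806×7.8 + 0.56×2.2 = 5.262.
Rate = 3.056/(1 + 5.262) = 0.4881 J/s.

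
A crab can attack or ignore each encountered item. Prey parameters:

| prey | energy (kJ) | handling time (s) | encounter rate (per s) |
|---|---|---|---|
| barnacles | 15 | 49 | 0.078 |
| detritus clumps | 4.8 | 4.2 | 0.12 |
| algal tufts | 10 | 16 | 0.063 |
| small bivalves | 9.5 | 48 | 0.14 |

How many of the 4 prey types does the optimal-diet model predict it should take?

E/h in descending order: detritus clumps 1.14, algal tufts 0.625, barnacles 0.306, small bivalves 0.198 kJ/s. The optimal diet is the largest prefix of this list for which every included type satisfies E_i/h_i > R on the types above it.
Rate on top 1: 0.383. algal tufts: 0.625 > 0.383 → include.
Rate on top 2: 0.4801. barnacles: 0.306 < 0.4801 → exclude; stop.
Optimal diet: detritus clumps, algal tufts — 2 of 4 types.

2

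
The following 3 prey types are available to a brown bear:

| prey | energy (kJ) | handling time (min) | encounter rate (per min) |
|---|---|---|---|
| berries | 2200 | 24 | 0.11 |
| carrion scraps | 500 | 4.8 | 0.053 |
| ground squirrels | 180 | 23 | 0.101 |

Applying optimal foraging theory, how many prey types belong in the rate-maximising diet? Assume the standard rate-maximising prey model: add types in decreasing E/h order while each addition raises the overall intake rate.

2

Rank by E/h (kJ/min): carrion scraps 104, berries 91.7, ground squirrels 7.83. Include each in turn until the next type's E/h falls below the running intake rate.
Rate on top 1: 21.13. berries: 91.7 > 21.13 → include.
Rate on top 2: 68.95. ground squirrels: 7.83 < 68.95 → exclude; stop.
Optimal diet: carrion scraps, berries — 2 of 3 types.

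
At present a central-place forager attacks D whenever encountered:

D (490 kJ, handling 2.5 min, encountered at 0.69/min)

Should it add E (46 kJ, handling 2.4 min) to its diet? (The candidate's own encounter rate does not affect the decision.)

No

On D alone, R = ΣλE/(1+Σλh) = 338.1/2.725 = 124.1 kJ/min.
E: E/h = 46/2.4 = 19.17 kJ/min.
Since 19.17 < R, time spent handling E is better spent searching.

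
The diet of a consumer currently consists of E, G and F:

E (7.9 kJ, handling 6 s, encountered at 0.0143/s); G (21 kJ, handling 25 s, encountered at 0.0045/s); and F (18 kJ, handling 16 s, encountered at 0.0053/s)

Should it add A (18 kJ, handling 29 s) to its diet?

Yes

On E, G and F alone, R = ΣλE/(1+Σλh) = 0.3029/1.283 = 0.236 kJ/s.
A: E/h = 18/29 = 0.6207 kJ/s.
0.6207 > 0.236, so adding A raises the average — include it.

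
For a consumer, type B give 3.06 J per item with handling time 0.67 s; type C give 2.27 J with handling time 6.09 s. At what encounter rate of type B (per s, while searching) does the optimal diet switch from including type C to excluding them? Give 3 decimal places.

The zero-one rule: include type C iff E₂/h₂ > λE₁/(1+λh₁). Equality gives the switch point.
λE₁h₂ = E₂ + λE₂h₁ ⇒ λ = E₂/(E₁h₂ − E₂h₁) = 2.27/(18.64 − 1.521) = 0.1326 per s.

0.133 per s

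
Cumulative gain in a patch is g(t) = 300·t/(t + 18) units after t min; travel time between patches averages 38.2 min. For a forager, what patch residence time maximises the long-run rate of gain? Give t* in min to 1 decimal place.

26.2 min

Maximise g(t)/(T+t): set derivative to zero → g'(t)(T+t) = g(t).
g'(t) = 300·18/(t + 18)². Setting 300·18/(t+18)² = 300t/[(t+18)(38.2+t)] gives 18(38.2+t) = t(t+18), so t² = 18×38.2 = 687.6.
t* = √687.6 = 26.22 min.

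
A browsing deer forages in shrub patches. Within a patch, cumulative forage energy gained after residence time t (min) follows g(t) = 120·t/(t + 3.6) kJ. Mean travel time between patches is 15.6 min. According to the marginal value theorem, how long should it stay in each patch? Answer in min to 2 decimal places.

7.49 min

Optimal t* satisfies g'(t*) = g(t*)/(T + t*).
g'(t) = 120·3.6/(t + 3.6)². Setting 120·3.6/(t+3.6)² = 120t/[(t+3.6)(15.6+t)] gives 3.6(15.6+t) = t(t+3.6), so t² = 3.6×15.6 = 56.16.
t* = √56.16 = 7.494 min.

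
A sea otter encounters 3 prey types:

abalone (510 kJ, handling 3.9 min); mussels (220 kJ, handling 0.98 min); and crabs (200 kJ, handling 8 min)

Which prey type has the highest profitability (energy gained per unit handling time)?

Profitability E/h (kJ/min): abalone = 510/3.9 = 131, mussels = 220/0.98 = 224, crabs = 200/8 = 25.
Ranked: mussels > abalone > crabs.

mussels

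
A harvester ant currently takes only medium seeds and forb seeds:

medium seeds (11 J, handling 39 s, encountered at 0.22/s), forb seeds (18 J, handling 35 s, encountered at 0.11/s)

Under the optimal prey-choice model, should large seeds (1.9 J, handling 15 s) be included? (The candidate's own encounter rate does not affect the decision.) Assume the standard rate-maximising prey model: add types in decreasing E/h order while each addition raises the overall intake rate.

No

On medium seeds and forb seeds alone, R = ΣλE/(1+Σλh) = 4.4/13.43 = 0.3276 J/s.
Profitability of large seeds: 1.9/15 = 0.1267 J/s.
Since 0.1267 < R, time spent handling large seeds is better spent searching.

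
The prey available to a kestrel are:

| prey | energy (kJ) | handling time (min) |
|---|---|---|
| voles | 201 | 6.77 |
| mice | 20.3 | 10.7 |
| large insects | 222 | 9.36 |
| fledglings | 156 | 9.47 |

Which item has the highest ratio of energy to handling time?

Profitability E/h (kJ/min): voles = 201/6.77 = 29.7, mice = 20.3/10.7 = 1.9, large insects = 222/9.36 = 23.7, fledglings = 156/9.47 = 16.5.
Ranked: voles > large insects > fledglings > mice.

voles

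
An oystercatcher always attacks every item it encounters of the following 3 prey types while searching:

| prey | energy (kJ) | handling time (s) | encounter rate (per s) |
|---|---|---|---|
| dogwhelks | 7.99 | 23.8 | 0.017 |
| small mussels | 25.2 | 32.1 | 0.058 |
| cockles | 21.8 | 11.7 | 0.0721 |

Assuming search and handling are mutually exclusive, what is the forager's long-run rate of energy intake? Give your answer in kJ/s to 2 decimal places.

R = (0.017×7.99 + 0.058×25.2 + 0.0721×21.8) / (1 + 0.017×23.8 + 0.058×32.1 + 0.0721×11.7) = 3.169/4.11 = 0.7711 kJ/s.

0.77 kJ/s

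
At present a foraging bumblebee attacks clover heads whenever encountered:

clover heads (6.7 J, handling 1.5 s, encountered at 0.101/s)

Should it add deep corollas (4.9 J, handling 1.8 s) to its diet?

Current rate: (0.101×6.7)/(1 + 0.101×1.5) = 0.5877 J/s.
deep corollas: E/h = 4.9/1.8 = 2.722 J/s.
Since 2.722 > R, including deep corollas increases the long-run rate.

Yes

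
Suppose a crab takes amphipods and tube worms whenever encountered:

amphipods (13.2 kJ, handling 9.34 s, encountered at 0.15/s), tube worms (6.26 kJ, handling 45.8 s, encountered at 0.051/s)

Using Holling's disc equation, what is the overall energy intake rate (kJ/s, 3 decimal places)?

0.485 kJ/s

Energy encountered per unit search time: 0.15×13.2 + 0.051×6.26 = 2.299 kJ/s.
Handling time per unit search time: 0.15×9.34 + 0.051×45.8 = 3.737.
Rate = 2.299/(1 + 3.737) = 0.4854 kJ/s.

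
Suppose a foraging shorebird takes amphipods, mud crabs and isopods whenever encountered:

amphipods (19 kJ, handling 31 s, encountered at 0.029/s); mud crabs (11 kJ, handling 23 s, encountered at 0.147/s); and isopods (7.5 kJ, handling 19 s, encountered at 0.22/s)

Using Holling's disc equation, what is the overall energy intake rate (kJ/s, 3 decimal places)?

0.404 kJ/s

R = Σλ_iE_i / (1 + Σλ_ih_i)
Numerator: 0.029×19 + 0.147×11 + 0.22×7.5 = 3.818
Denominator: 1 + 0.029×31 + 0.147×23 + 0.22×19 = 9.46
R = 3.818/9.46 = 0.4036 kJ/s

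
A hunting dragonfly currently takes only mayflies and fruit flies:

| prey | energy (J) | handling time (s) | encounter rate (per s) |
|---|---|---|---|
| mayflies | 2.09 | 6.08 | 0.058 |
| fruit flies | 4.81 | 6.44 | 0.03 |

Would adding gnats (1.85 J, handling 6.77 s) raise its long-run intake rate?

Current rate: (0.058×2.09 + 0.03×4.81)/(1 + 0.058×6.08 + 0.03×6.44) = 0.1718 J/s.
Profitability of gnats: 1.85/6.77 = 0.2733 J/s.
Since 0.2733 > R, including gnats increases the long-run rate.

Yes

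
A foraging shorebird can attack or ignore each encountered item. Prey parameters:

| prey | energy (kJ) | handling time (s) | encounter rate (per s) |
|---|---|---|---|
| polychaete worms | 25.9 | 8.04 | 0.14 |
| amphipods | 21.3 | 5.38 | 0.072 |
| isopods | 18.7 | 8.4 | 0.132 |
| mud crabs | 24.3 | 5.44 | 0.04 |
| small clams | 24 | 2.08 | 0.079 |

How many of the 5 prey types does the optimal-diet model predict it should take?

E/h in descending order: small clams 11.5, mud crabs 4.47, amphipods 3.96, polychaete worms 3.22, isopods 2.23 kJ/s. The optimal diet is the largest prefix of this list for which every included type satisfies E_i/h_i > R on the types above it.
Rate on top 1: 1.628. mud crabs: 4.47 > 1.628 → include.
Rate on top 2: 2.075. amphipods: 3.96 > 2.075 → include.
Rate on top 3: 2.488. polychaete worms: 3.22 > 2.488 → include.
Rate on top 4: 2.773. isopods: 2.23 < 2.773 → exclude; stop.
Optimal diet: small clams, mud crabs, amphipods, polychaete worms — 4 of 5 types.

4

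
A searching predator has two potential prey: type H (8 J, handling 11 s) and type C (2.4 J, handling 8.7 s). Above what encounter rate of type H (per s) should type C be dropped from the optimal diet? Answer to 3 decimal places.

0.056 per s

At the threshold, the rate on type H alone equals the profitability of type C: λ·8/(1 + λ·11) = 2.4/8.7 = 0.2759.
Rearranging, λ(8 − 0.2759×11) = 0.2759, so λ = 0.2759/4.966 = 0.05556 per s.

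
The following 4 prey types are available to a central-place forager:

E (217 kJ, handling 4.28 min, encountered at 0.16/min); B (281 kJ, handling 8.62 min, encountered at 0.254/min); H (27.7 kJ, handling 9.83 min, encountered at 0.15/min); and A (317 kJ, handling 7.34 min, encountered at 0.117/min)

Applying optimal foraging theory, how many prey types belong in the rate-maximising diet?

Rank by E/h (kJ/min): E 50.7, A 43.2, B 32.6, H 2.82. Include each in turn until the next type's E/h falls below the running intake rate.
Rate on top 1: 20.61. A: 43.2 > 20.61 → include.
Rate on top 2: 28.23. B: 32.6 > 28.23 → include.
Rate on top 3: 30.25. H: 2.82 < 30.25 → exclude; stop.
Optimal diet: E, A, B — 3 of 4 types.

3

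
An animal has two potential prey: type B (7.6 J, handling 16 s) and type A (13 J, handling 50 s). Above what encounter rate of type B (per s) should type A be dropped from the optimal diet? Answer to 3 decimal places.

0.076 per s

Drop type A once their profitability E₂/h₂ falls below the rate achievable on type B alone: E₂/h₂ = λE₁/(1 + λh₁).
Solve for λ: λE₁h₂ = E₂(1 + λh₁) → λ(E₁h₂ − E₂h₁) = E₂ → λ = E₂/(E₁h₂ − E₂h₁).
λ = 13/(7.6×50 − 13×16) = 13/172 = 0.07558 per s.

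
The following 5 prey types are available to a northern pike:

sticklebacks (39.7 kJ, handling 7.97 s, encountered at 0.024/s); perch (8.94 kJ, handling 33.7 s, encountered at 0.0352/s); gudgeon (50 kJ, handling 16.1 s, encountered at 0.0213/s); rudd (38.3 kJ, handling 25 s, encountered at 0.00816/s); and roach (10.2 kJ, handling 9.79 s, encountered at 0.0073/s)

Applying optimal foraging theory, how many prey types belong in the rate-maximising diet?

3

E/h in descending order: sticklebacks 4.98, gudgeon 3.11, rudd 1.53, roach 1.04, perch 0.265 kJ/s. The optimal diet is the largest prefix of this list for which every included type satisfies E_i/h_i > R on the types above it.
Rate on top 1: 0.7998. gudgeon: 3.11 > 0.7998 → include.
Rate on top 2: 1.315. rudd: 1.53 > 1.315 → include.
Rate on top 3: 1.341. roach: 1.04 < 1.341 → exclude; stop.
Optimal diet: sticklebacks, gudgeon, rudd — 3 of 5 types.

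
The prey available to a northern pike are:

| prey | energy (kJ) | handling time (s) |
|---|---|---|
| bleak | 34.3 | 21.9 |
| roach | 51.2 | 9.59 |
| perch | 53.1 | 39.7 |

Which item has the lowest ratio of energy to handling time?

perch

Profitability E/h (kJ/s): bleak = 34.3/21.9 = 1.57, roach = 51.2/9.59 = 5.34, perch = 53.1/39.7 = 1.34.
Ranked: roach > bleak > perch.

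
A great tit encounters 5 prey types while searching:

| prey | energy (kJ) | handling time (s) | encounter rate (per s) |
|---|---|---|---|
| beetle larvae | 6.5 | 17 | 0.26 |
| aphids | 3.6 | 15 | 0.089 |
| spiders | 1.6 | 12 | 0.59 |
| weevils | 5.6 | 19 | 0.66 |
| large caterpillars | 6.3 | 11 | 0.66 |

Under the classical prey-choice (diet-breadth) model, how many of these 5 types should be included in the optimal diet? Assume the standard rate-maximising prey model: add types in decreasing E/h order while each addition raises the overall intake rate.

Profitabilities (E/h, kJ/s): large caterpillars 0.573, beetle larvae 0.382, weevils 0.295, aphids 0.24, spiders 0.133. Add prey in this order while the next type's profitability exceeds the intake rate on those already taken.
Rate on top 1: 0.5034. beetle larvae: 0.382 < 0.5034 → exclude; stop.
Optimal diet: large caterpillars — 1 of 5 types.

1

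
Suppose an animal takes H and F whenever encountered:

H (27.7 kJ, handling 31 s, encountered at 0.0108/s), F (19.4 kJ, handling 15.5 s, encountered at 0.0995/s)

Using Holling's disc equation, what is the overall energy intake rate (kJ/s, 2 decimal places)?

0.77 kJ/s

Energy encountered per unit search time: 0.0108×27.7 + 0.0995×19.4 = 2.229 kJ/s.
Handling time per unit search time: 0.0108×31 + 0.0995×15.5 = 1.877.
Rate = 2.229/(1 + 1.877) = 0.7749 kJ/s.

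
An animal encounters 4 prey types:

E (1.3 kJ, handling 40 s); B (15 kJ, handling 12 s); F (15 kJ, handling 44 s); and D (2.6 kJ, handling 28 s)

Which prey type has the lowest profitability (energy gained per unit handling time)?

E

In descending order of E/h:
B: 15/12 = 1.25 kJ/s
F: 15/44 = 0.341 kJ/s
D: 2.6/28 = 0.0929 kJ/s
E: 1.3/40 = 0.0325 kJ/s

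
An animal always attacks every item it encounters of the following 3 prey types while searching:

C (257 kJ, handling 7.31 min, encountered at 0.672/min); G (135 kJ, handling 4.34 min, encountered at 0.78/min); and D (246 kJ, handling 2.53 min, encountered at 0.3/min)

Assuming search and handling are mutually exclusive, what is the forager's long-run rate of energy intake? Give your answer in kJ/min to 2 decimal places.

34.98 kJ/min

Energy encountered per unit search time: 0.672×257 + 0.78×135 + 0.3×246 = 351.8 kJ/min.
Handling time per unit search time: 0.672×7.31 + 0.78×4.34 + 0.3×2.53 = 9.057.
Rate = 351.8/(1 + 9.057) = 34.98 kJ/min.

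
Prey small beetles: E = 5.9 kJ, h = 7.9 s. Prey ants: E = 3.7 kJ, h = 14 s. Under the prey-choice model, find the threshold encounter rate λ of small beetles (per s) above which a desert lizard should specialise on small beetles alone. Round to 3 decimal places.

The zero-one rule: include ants iff E₂/h₂ > λE₁/(1+λh₁). Equality gives the switch point.
λE₁h₂ = E₂ + λE₂h₁ ⇒ λ = E₂/(E₁h₂ − E₂h₁) = 3.7/(82.6 − 29.23) = 0.06933 per s.

0.069 per s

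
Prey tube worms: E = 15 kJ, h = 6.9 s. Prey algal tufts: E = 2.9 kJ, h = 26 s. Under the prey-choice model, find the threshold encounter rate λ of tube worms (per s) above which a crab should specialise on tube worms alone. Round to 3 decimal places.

0.008 per s

At the threshold, the rate on tube worms alone equals the profitability of algal tufts: λ·15/(1 + λ·6.9) = 2.9/26 = 0.1115.
Rearranging, λ(15 − 0.1115×6.9) = 0.1115, so λ = 0.1115/14.23 = 0.007838 per s.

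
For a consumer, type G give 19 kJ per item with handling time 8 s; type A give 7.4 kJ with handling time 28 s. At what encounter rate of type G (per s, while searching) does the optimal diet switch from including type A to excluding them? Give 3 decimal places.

At the threshold, the rate on type G alone equals the profitability of type A: λ·19/(1 + λ·8) = 7.4/28 = 0.2643.
Rearranging, λ(19 − 0.2643×8) = 0.2643, so λ = 0.2643/16.89 = 0.01565 per s.

0.016 per s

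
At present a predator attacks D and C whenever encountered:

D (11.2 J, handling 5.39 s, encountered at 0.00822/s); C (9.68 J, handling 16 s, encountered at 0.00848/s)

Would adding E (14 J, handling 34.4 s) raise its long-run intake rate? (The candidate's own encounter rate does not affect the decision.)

On D and C alone, R = ΣλE/(1+Σλh) = 0.1742/1.18 = 0.1476 J/s.
Profitability of E: 14/34.4 = 0.407 J/s.
Since 0.407 > R, including E increases the long-run rate.

Yes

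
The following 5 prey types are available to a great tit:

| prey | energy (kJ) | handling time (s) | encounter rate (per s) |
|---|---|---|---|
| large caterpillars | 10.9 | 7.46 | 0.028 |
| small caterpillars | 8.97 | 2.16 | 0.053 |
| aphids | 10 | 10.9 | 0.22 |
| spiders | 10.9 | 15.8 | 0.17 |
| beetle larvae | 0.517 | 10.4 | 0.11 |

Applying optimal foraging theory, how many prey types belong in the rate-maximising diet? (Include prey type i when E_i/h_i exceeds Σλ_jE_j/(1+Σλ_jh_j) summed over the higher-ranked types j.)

Profitabilities (E/h, kJ/s): small caterpillars 4.15, large caterpillars 1.46, aphids 0.917, spiders 0.69, beetle larvae 0.0497. Add prey in this order while the next type's profitability exceeds the intake rate on those already taken.
Rate on top 1: 0.4266. large caterpillars: 1.46 > 0.4266 → include.
Rate on top 2: 0.5899. aphids: 0.917 > 0.5899 → include.
Rate on top 3: 0.8009. spiders: 0.69 < 0.8009 → exclude; stop.
Optimal diet: small caterpillars, large caterpillars, aphids — 3 of 5 types.

3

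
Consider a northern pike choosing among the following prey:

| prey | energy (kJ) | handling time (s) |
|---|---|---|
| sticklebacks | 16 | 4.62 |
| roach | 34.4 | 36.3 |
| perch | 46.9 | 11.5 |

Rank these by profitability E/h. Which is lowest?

In descending order of E/h:
perch: 46.9/11.5 = 4.08 kJ/s
sticklebacks: 16/4.62 = 3.46 kJ/s
roach: 34.4/36.3 = 0.948 kJ/s

roach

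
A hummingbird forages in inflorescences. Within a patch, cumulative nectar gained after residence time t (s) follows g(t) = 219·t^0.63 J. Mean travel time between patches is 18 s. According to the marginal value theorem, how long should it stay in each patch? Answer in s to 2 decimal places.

30.65 s

Optimal t* satisfies g'(t*) = g(t*)/(T + t*).
g'(t) = 0.63·219·t^-0.37. Setting 0.63·219·t^-0.37 = 219·t^0.63/(18+t) gives 0.63(18+t) = t, so 0.37·t = 0.63×18.
t* = 0.63×18/0.37 = 30.65 s.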